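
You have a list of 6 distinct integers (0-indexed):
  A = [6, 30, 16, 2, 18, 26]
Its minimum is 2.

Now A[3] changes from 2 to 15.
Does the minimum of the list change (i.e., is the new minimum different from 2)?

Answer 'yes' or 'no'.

Old min = 2
Change: A[3] 2 -> 15
Changed element was the min; new min must be rechecked.
New min = 6; changed? yes

Answer: yes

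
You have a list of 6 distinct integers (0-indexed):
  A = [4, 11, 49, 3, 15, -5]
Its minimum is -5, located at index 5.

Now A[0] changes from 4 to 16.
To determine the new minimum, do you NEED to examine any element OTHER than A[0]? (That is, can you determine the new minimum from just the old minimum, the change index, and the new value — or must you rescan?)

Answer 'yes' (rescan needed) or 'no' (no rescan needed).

Answer: no

Derivation:
Old min = -5 at index 5
Change at index 0: 4 -> 16
Index 0 was NOT the min. New min = min(-5, 16). No rescan of other elements needed.
Needs rescan: no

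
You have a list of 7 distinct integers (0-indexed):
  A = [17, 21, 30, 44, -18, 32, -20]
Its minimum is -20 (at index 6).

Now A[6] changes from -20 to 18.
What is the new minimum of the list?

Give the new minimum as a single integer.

Old min = -20 (at index 6)
Change: A[6] -20 -> 18
Changed element WAS the min. Need to check: is 18 still <= all others?
  Min of remaining elements: -18
  New min = min(18, -18) = -18

Answer: -18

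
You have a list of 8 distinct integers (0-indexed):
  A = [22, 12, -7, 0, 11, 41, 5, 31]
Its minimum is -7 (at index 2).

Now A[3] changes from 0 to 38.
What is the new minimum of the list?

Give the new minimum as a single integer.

Old min = -7 (at index 2)
Change: A[3] 0 -> 38
Changed element was NOT the old min.
  New min = min(old_min, new_val) = min(-7, 38) = -7

Answer: -7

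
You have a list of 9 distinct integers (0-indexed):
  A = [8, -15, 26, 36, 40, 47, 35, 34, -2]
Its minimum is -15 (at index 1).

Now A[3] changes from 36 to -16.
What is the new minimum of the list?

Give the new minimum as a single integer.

Old min = -15 (at index 1)
Change: A[3] 36 -> -16
Changed element was NOT the old min.
  New min = min(old_min, new_val) = min(-15, -16) = -16

Answer: -16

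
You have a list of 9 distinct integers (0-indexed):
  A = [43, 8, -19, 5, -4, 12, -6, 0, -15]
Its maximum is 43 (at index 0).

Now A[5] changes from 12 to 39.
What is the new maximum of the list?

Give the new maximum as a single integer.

Answer: 43

Derivation:
Old max = 43 (at index 0)
Change: A[5] 12 -> 39
Changed element was NOT the old max.
  New max = max(old_max, new_val) = max(43, 39) = 43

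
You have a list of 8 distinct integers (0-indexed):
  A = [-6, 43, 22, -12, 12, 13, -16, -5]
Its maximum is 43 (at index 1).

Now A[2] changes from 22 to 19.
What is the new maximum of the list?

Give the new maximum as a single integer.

Answer: 43

Derivation:
Old max = 43 (at index 1)
Change: A[2] 22 -> 19
Changed element was NOT the old max.
  New max = max(old_max, new_val) = max(43, 19) = 43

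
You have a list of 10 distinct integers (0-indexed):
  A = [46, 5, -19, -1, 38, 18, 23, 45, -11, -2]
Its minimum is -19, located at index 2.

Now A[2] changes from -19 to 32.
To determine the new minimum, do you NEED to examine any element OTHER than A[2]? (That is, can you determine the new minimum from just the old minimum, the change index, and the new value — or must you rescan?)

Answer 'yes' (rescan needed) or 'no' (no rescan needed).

Answer: yes

Derivation:
Old min = -19 at index 2
Change at index 2: -19 -> 32
Index 2 WAS the min and new value 32 > old min -19. Must rescan other elements to find the new min.
Needs rescan: yes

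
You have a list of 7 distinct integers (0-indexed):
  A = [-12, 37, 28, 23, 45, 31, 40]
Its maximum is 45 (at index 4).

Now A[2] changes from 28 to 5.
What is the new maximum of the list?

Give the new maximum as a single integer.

Answer: 45

Derivation:
Old max = 45 (at index 4)
Change: A[2] 28 -> 5
Changed element was NOT the old max.
  New max = max(old_max, new_val) = max(45, 5) = 45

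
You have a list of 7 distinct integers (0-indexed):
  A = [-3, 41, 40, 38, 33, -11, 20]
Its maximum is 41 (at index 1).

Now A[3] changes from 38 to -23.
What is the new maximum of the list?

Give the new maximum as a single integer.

Answer: 41

Derivation:
Old max = 41 (at index 1)
Change: A[3] 38 -> -23
Changed element was NOT the old max.
  New max = max(old_max, new_val) = max(41, -23) = 41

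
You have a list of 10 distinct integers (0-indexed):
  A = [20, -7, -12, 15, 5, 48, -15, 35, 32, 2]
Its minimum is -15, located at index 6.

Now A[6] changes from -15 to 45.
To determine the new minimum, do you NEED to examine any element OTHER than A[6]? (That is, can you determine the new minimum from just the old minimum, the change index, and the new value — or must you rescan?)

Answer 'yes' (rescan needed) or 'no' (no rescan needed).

Answer: yes

Derivation:
Old min = -15 at index 6
Change at index 6: -15 -> 45
Index 6 WAS the min and new value 45 > old min -15. Must rescan other elements to find the new min.
Needs rescan: yes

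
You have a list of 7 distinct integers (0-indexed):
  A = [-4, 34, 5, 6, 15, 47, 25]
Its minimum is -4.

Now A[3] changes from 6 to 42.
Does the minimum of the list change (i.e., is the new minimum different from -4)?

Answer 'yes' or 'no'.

Old min = -4
Change: A[3] 6 -> 42
Changed element was NOT the min; min changes only if 42 < -4.
New min = -4; changed? no

Answer: no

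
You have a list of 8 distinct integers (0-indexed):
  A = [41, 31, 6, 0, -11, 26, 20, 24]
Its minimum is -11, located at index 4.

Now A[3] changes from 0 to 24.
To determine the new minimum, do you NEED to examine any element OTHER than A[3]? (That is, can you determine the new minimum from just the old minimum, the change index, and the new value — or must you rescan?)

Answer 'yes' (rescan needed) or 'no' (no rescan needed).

Old min = -11 at index 4
Change at index 3: 0 -> 24
Index 3 was NOT the min. New min = min(-11, 24). No rescan of other elements needed.
Needs rescan: no

Answer: no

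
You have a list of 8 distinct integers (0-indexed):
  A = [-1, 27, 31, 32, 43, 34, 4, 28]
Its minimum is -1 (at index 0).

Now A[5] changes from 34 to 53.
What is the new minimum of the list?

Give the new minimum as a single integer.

Old min = -1 (at index 0)
Change: A[5] 34 -> 53
Changed element was NOT the old min.
  New min = min(old_min, new_val) = min(-1, 53) = -1

Answer: -1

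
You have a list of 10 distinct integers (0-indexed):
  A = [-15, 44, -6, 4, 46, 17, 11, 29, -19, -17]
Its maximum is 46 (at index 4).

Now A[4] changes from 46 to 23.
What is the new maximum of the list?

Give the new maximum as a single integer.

Answer: 44

Derivation:
Old max = 46 (at index 4)
Change: A[4] 46 -> 23
Changed element WAS the max -> may need rescan.
  Max of remaining elements: 44
  New max = max(23, 44) = 44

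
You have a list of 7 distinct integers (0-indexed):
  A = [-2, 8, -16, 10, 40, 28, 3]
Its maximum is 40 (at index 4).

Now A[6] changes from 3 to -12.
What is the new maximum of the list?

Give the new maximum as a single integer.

Answer: 40

Derivation:
Old max = 40 (at index 4)
Change: A[6] 3 -> -12
Changed element was NOT the old max.
  New max = max(old_max, new_val) = max(40, -12) = 40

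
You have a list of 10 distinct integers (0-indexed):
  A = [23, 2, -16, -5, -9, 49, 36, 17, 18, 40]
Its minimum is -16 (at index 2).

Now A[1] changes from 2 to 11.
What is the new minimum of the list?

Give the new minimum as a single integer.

Answer: -16

Derivation:
Old min = -16 (at index 2)
Change: A[1] 2 -> 11
Changed element was NOT the old min.
  New min = min(old_min, new_val) = min(-16, 11) = -16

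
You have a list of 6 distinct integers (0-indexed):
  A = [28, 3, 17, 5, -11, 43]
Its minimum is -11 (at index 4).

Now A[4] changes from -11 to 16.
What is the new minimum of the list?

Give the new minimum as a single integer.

Answer: 3

Derivation:
Old min = -11 (at index 4)
Change: A[4] -11 -> 16
Changed element WAS the min. Need to check: is 16 still <= all others?
  Min of remaining elements: 3
  New min = min(16, 3) = 3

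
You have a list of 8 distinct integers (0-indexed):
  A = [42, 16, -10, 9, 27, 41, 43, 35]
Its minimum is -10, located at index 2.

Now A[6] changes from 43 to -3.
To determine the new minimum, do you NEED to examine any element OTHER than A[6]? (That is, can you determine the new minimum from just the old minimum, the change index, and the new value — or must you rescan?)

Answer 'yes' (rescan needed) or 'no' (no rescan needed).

Old min = -10 at index 2
Change at index 6: 43 -> -3
Index 6 was NOT the min. New min = min(-10, -3). No rescan of other elements needed.
Needs rescan: no

Answer: no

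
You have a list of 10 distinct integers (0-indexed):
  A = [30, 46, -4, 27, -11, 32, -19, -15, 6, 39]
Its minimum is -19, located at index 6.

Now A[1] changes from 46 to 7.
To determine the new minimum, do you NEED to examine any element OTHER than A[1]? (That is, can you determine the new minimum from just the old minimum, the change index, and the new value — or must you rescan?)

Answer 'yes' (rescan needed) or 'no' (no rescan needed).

Old min = -19 at index 6
Change at index 1: 46 -> 7
Index 1 was NOT the min. New min = min(-19, 7). No rescan of other elements needed.
Needs rescan: no

Answer: no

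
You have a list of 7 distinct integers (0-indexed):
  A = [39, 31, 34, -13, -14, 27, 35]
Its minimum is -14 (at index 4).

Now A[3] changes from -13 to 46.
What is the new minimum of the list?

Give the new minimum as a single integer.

Old min = -14 (at index 4)
Change: A[3] -13 -> 46
Changed element was NOT the old min.
  New min = min(old_min, new_val) = min(-14, 46) = -14

Answer: -14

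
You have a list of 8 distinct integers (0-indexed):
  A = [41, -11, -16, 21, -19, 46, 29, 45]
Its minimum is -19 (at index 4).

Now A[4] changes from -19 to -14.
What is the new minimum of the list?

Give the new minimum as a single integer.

Answer: -16

Derivation:
Old min = -19 (at index 4)
Change: A[4] -19 -> -14
Changed element WAS the min. Need to check: is -14 still <= all others?
  Min of remaining elements: -16
  New min = min(-14, -16) = -16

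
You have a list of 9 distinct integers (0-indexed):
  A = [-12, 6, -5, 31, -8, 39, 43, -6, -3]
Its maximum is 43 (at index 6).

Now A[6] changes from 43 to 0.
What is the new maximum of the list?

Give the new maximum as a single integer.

Answer: 39

Derivation:
Old max = 43 (at index 6)
Change: A[6] 43 -> 0
Changed element WAS the max -> may need rescan.
  Max of remaining elements: 39
  New max = max(0, 39) = 39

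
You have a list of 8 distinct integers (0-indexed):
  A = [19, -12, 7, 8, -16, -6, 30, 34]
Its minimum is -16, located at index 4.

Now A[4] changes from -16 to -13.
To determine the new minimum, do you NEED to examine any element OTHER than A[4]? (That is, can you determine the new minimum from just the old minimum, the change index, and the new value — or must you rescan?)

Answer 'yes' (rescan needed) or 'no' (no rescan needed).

Answer: yes

Derivation:
Old min = -16 at index 4
Change at index 4: -16 -> -13
Index 4 WAS the min and new value -13 > old min -16. Must rescan other elements to find the new min.
Needs rescan: yes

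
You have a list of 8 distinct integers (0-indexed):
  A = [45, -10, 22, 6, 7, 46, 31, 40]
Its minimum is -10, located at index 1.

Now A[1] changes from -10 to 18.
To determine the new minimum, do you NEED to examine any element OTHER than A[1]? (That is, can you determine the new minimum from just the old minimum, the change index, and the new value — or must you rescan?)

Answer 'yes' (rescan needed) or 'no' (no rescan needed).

Old min = -10 at index 1
Change at index 1: -10 -> 18
Index 1 WAS the min and new value 18 > old min -10. Must rescan other elements to find the new min.
Needs rescan: yes

Answer: yes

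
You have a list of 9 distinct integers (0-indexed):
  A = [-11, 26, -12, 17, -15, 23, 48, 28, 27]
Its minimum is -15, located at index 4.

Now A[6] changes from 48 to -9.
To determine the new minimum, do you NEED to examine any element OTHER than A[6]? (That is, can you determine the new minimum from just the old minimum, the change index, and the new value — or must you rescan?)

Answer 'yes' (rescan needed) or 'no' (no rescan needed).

Old min = -15 at index 4
Change at index 6: 48 -> -9
Index 6 was NOT the min. New min = min(-15, -9). No rescan of other elements needed.
Needs rescan: no

Answer: no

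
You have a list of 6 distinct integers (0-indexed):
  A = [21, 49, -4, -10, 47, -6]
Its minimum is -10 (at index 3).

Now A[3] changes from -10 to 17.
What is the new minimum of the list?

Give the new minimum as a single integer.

Answer: -6

Derivation:
Old min = -10 (at index 3)
Change: A[3] -10 -> 17
Changed element WAS the min. Need to check: is 17 still <= all others?
  Min of remaining elements: -6
  New min = min(17, -6) = -6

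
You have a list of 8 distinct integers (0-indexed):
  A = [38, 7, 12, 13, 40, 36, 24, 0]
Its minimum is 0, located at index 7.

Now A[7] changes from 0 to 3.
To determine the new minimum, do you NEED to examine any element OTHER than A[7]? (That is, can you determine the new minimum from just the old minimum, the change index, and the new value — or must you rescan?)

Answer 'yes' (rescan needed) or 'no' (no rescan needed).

Answer: yes

Derivation:
Old min = 0 at index 7
Change at index 7: 0 -> 3
Index 7 WAS the min and new value 3 > old min 0. Must rescan other elements to find the new min.
Needs rescan: yes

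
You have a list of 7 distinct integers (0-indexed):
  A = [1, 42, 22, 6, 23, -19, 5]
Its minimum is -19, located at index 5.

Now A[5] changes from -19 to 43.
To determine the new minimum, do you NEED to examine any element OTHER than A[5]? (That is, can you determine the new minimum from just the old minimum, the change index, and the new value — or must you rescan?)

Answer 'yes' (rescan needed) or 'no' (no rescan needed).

Answer: yes

Derivation:
Old min = -19 at index 5
Change at index 5: -19 -> 43
Index 5 WAS the min and new value 43 > old min -19. Must rescan other elements to find the new min.
Needs rescan: yes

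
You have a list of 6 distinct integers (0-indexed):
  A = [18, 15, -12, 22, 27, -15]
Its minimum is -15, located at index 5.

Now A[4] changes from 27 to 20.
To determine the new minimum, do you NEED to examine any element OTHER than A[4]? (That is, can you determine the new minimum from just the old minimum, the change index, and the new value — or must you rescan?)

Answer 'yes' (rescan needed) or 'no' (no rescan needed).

Answer: no

Derivation:
Old min = -15 at index 5
Change at index 4: 27 -> 20
Index 4 was NOT the min. New min = min(-15, 20). No rescan of other elements needed.
Needs rescan: no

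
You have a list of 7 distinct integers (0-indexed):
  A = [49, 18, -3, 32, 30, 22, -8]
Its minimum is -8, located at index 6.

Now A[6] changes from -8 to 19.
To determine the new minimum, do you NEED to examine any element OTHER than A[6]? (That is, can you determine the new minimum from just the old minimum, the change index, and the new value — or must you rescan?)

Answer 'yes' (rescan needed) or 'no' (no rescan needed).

Answer: yes

Derivation:
Old min = -8 at index 6
Change at index 6: -8 -> 19
Index 6 WAS the min and new value 19 > old min -8. Must rescan other elements to find the new min.
Needs rescan: yes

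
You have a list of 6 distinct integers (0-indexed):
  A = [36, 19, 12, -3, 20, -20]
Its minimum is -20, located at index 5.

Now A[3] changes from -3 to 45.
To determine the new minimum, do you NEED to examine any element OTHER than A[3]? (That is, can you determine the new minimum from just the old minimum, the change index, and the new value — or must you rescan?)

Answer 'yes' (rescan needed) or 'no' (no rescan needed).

Old min = -20 at index 5
Change at index 3: -3 -> 45
Index 3 was NOT the min. New min = min(-20, 45). No rescan of other elements needed.
Needs rescan: no

Answer: no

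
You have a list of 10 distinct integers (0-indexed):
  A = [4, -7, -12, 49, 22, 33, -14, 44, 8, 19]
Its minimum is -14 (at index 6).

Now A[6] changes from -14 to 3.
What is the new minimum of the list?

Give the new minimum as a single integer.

Old min = -14 (at index 6)
Change: A[6] -14 -> 3
Changed element WAS the min. Need to check: is 3 still <= all others?
  Min of remaining elements: -12
  New min = min(3, -12) = -12

Answer: -12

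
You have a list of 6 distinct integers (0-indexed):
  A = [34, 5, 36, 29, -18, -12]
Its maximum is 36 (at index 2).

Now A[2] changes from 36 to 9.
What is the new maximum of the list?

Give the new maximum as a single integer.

Old max = 36 (at index 2)
Change: A[2] 36 -> 9
Changed element WAS the max -> may need rescan.
  Max of remaining elements: 34
  New max = max(9, 34) = 34

Answer: 34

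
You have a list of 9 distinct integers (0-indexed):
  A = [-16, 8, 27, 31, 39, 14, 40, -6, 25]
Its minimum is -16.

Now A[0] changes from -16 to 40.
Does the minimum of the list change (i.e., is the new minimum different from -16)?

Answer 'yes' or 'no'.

Old min = -16
Change: A[0] -16 -> 40
Changed element was the min; new min must be rechecked.
New min = -6; changed? yes

Answer: yes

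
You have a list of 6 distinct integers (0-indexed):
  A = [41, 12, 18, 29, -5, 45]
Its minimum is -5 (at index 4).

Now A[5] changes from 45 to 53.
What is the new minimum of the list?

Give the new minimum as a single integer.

Old min = -5 (at index 4)
Change: A[5] 45 -> 53
Changed element was NOT the old min.
  New min = min(old_min, new_val) = min(-5, 53) = -5

Answer: -5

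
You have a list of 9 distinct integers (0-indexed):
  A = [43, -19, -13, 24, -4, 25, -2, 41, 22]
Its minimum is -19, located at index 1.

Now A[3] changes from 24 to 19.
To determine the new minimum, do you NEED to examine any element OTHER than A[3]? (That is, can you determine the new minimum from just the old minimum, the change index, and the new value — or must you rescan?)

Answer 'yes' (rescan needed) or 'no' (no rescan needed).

Old min = -19 at index 1
Change at index 3: 24 -> 19
Index 3 was NOT the min. New min = min(-19, 19). No rescan of other elements needed.
Needs rescan: no

Answer: no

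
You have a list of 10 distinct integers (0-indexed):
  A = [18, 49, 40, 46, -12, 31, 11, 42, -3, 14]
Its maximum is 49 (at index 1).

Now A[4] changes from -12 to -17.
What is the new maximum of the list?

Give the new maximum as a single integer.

Answer: 49

Derivation:
Old max = 49 (at index 1)
Change: A[4] -12 -> -17
Changed element was NOT the old max.
  New max = max(old_max, new_val) = max(49, -17) = 49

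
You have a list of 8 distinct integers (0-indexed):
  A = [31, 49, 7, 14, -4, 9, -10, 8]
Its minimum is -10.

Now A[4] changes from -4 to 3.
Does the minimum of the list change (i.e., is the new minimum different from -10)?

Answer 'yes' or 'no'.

Old min = -10
Change: A[4] -4 -> 3
Changed element was NOT the min; min changes only if 3 < -10.
New min = -10; changed? no

Answer: no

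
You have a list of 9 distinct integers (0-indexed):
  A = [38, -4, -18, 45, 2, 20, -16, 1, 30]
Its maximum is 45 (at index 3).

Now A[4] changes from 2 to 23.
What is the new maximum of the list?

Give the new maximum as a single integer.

Old max = 45 (at index 3)
Change: A[4] 2 -> 23
Changed element was NOT the old max.
  New max = max(old_max, new_val) = max(45, 23) = 45

Answer: 45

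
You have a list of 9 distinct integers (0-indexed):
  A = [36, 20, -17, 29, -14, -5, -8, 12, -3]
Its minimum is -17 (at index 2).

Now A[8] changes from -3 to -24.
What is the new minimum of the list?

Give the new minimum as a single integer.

Old min = -17 (at index 2)
Change: A[8] -3 -> -24
Changed element was NOT the old min.
  New min = min(old_min, new_val) = min(-17, -24) = -24

Answer: -24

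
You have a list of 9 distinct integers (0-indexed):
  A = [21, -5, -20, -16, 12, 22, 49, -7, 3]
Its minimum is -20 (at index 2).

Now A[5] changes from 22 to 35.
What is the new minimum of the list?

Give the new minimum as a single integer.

Answer: -20

Derivation:
Old min = -20 (at index 2)
Change: A[5] 22 -> 35
Changed element was NOT the old min.
  New min = min(old_min, new_val) = min(-20, 35) = -20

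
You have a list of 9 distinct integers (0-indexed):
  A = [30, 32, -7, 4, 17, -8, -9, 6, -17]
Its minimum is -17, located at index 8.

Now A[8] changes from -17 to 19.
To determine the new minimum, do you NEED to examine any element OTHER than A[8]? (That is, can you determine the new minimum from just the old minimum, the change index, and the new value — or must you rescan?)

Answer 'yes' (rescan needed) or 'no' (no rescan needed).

Answer: yes

Derivation:
Old min = -17 at index 8
Change at index 8: -17 -> 19
Index 8 WAS the min and new value 19 > old min -17. Must rescan other elements to find the new min.
Needs rescan: yes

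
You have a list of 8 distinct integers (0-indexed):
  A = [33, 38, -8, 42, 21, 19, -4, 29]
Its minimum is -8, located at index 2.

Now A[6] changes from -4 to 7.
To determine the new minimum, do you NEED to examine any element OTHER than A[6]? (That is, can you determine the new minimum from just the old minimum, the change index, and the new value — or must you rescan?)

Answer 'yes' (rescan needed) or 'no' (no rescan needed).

Old min = -8 at index 2
Change at index 6: -4 -> 7
Index 6 was NOT the min. New min = min(-8, 7). No rescan of other elements needed.
Needs rescan: no

Answer: no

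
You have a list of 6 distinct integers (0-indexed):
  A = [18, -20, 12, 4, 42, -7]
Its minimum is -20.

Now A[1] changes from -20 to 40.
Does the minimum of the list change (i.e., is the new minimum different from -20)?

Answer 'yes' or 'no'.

Answer: yes

Derivation:
Old min = -20
Change: A[1] -20 -> 40
Changed element was the min; new min must be rechecked.
New min = -7; changed? yes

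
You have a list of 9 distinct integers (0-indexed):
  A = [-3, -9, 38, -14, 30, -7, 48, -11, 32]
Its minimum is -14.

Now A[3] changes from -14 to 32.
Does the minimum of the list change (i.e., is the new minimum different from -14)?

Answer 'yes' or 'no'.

Answer: yes

Derivation:
Old min = -14
Change: A[3] -14 -> 32
Changed element was the min; new min must be rechecked.
New min = -11; changed? yes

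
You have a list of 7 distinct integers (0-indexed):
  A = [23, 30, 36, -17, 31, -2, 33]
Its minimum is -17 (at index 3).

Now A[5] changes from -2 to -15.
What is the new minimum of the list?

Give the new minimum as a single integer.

Old min = -17 (at index 3)
Change: A[5] -2 -> -15
Changed element was NOT the old min.
  New min = min(old_min, new_val) = min(-17, -15) = -17

Answer: -17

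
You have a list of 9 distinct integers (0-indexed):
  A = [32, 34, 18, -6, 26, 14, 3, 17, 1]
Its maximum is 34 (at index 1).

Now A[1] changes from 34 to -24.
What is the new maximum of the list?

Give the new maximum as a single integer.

Answer: 32

Derivation:
Old max = 34 (at index 1)
Change: A[1] 34 -> -24
Changed element WAS the max -> may need rescan.
  Max of remaining elements: 32
  New max = max(-24, 32) = 32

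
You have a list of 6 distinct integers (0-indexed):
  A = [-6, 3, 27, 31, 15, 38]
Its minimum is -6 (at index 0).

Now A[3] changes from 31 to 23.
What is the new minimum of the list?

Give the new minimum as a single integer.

Answer: -6

Derivation:
Old min = -6 (at index 0)
Change: A[3] 31 -> 23
Changed element was NOT the old min.
  New min = min(old_min, new_val) = min(-6, 23) = -6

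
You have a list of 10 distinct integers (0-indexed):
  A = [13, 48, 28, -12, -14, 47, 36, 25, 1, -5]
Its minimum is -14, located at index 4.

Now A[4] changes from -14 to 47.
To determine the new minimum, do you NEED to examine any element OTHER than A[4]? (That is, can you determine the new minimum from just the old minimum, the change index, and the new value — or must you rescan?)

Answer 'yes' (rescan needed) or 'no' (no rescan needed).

Answer: yes

Derivation:
Old min = -14 at index 4
Change at index 4: -14 -> 47
Index 4 WAS the min and new value 47 > old min -14. Must rescan other elements to find the new min.
Needs rescan: yes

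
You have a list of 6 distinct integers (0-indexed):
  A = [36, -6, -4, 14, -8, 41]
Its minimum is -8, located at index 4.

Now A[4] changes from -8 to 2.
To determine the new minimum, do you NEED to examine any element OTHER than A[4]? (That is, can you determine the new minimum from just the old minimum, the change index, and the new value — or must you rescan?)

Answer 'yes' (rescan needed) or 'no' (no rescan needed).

Answer: yes

Derivation:
Old min = -8 at index 4
Change at index 4: -8 -> 2
Index 4 WAS the min and new value 2 > old min -8. Must rescan other elements to find the new min.
Needs rescan: yes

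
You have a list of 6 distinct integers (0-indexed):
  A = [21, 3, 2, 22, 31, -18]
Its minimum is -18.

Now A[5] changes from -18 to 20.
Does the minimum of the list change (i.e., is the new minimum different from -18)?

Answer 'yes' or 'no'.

Answer: yes

Derivation:
Old min = -18
Change: A[5] -18 -> 20
Changed element was the min; new min must be rechecked.
New min = 2; changed? yes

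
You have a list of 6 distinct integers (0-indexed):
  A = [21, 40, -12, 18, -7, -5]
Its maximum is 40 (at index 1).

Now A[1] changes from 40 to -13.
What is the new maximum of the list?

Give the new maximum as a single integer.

Old max = 40 (at index 1)
Change: A[1] 40 -> -13
Changed element WAS the max -> may need rescan.
  Max of remaining elements: 21
  New max = max(-13, 21) = 21

Answer: 21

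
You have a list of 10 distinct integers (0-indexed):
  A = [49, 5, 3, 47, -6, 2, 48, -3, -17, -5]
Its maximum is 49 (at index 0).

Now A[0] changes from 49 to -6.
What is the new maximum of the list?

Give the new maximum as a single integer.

Answer: 48

Derivation:
Old max = 49 (at index 0)
Change: A[0] 49 -> -6
Changed element WAS the max -> may need rescan.
  Max of remaining elements: 48
  New max = max(-6, 48) = 48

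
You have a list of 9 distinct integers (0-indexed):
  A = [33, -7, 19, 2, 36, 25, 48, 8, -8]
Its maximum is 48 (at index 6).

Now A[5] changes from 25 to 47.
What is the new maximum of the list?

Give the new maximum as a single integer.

Answer: 48

Derivation:
Old max = 48 (at index 6)
Change: A[5] 25 -> 47
Changed element was NOT the old max.
  New max = max(old_max, new_val) = max(48, 47) = 48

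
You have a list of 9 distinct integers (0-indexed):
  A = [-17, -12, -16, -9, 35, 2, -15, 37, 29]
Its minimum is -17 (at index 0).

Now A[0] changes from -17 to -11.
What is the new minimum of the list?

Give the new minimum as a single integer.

Old min = -17 (at index 0)
Change: A[0] -17 -> -11
Changed element WAS the min. Need to check: is -11 still <= all others?
  Min of remaining elements: -16
  New min = min(-11, -16) = -16

Answer: -16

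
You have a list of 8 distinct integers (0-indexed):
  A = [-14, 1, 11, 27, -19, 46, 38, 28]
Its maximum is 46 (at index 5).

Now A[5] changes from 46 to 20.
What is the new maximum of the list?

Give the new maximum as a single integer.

Answer: 38

Derivation:
Old max = 46 (at index 5)
Change: A[5] 46 -> 20
Changed element WAS the max -> may need rescan.
  Max of remaining elements: 38
  New max = max(20, 38) = 38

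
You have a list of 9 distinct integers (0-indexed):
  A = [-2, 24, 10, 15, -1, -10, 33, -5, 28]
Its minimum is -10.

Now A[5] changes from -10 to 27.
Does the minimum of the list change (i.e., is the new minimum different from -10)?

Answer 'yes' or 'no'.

Answer: yes

Derivation:
Old min = -10
Change: A[5] -10 -> 27
Changed element was the min; new min must be rechecked.
New min = -5; changed? yes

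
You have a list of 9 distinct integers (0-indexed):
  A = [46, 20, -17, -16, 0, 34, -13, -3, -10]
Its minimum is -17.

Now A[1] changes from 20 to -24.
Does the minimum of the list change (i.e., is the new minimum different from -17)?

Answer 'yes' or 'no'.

Answer: yes

Derivation:
Old min = -17
Change: A[1] 20 -> -24
Changed element was NOT the min; min changes only if -24 < -17.
New min = -24; changed? yes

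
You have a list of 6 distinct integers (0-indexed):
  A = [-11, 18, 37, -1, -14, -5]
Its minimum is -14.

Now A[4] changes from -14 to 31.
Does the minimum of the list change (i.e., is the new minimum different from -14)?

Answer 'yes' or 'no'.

Answer: yes

Derivation:
Old min = -14
Change: A[4] -14 -> 31
Changed element was the min; new min must be rechecked.
New min = -11; changed? yes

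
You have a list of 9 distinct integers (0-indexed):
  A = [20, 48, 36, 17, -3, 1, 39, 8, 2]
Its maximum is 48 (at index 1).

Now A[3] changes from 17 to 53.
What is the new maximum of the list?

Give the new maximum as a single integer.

Answer: 53

Derivation:
Old max = 48 (at index 1)
Change: A[3] 17 -> 53
Changed element was NOT the old max.
  New max = max(old_max, new_val) = max(48, 53) = 53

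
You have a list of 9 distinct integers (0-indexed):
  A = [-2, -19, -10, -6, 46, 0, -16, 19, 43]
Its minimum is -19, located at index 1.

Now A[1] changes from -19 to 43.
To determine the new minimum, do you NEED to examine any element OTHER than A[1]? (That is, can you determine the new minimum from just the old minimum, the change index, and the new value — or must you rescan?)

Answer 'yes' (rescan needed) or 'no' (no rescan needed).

Answer: yes

Derivation:
Old min = -19 at index 1
Change at index 1: -19 -> 43
Index 1 WAS the min and new value 43 > old min -19. Must rescan other elements to find the new min.
Needs rescan: yes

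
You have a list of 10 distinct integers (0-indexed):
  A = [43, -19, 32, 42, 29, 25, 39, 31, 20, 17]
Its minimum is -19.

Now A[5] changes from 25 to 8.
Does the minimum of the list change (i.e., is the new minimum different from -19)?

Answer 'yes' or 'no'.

Answer: no

Derivation:
Old min = -19
Change: A[5] 25 -> 8
Changed element was NOT the min; min changes only if 8 < -19.
New min = -19; changed? no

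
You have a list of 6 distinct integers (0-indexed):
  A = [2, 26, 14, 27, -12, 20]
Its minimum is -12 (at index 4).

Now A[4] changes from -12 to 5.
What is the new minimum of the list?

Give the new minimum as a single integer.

Old min = -12 (at index 4)
Change: A[4] -12 -> 5
Changed element WAS the min. Need to check: is 5 still <= all others?
  Min of remaining elements: 2
  New min = min(5, 2) = 2

Answer: 2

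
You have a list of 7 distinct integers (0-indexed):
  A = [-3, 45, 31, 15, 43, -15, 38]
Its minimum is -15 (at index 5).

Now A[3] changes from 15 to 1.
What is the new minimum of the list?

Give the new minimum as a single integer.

Answer: -15

Derivation:
Old min = -15 (at index 5)
Change: A[3] 15 -> 1
Changed element was NOT the old min.
  New min = min(old_min, new_val) = min(-15, 1) = -15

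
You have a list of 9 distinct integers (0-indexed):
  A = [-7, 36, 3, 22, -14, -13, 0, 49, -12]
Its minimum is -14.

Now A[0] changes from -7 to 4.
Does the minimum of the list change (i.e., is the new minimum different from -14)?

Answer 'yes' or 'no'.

Old min = -14
Change: A[0] -7 -> 4
Changed element was NOT the min; min changes only if 4 < -14.
New min = -14; changed? no

Answer: no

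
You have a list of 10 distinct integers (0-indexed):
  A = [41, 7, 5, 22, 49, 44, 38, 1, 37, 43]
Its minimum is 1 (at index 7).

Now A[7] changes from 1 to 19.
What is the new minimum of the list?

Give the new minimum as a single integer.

Old min = 1 (at index 7)
Change: A[7] 1 -> 19
Changed element WAS the min. Need to check: is 19 still <= all others?
  Min of remaining elements: 5
  New min = min(19, 5) = 5

Answer: 5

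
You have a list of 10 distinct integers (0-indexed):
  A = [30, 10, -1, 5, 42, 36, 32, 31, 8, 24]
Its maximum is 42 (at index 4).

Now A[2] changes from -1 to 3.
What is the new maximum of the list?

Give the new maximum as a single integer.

Old max = 42 (at index 4)
Change: A[2] -1 -> 3
Changed element was NOT the old max.
  New max = max(old_max, new_val) = max(42, 3) = 42

Answer: 42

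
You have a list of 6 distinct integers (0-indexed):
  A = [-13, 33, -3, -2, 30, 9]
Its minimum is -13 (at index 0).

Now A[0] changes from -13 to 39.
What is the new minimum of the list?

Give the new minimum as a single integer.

Answer: -3

Derivation:
Old min = -13 (at index 0)
Change: A[0] -13 -> 39
Changed element WAS the min. Need to check: is 39 still <= all others?
  Min of remaining elements: -3
  New min = min(39, -3) = -3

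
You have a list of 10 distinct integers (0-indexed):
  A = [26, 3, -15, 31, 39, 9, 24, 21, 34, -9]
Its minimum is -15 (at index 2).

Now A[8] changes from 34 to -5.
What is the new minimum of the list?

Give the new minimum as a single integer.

Old min = -15 (at index 2)
Change: A[8] 34 -> -5
Changed element was NOT the old min.
  New min = min(old_min, new_val) = min(-15, -5) = -15

Answer: -15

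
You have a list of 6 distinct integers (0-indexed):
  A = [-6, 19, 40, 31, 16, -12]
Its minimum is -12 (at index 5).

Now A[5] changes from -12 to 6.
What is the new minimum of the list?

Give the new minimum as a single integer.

Old min = -12 (at index 5)
Change: A[5] -12 -> 6
Changed element WAS the min. Need to check: is 6 still <= all others?
  Min of remaining elements: -6
  New min = min(6, -6) = -6

Answer: -6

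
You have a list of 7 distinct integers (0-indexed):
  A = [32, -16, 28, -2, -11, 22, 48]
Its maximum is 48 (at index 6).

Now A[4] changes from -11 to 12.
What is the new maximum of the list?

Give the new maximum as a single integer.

Old max = 48 (at index 6)
Change: A[4] -11 -> 12
Changed element was NOT the old max.
  New max = max(old_max, new_val) = max(48, 12) = 48

Answer: 48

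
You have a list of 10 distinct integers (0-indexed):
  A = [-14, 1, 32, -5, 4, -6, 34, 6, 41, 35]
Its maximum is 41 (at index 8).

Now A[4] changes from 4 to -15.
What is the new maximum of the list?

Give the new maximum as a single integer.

Old max = 41 (at index 8)
Change: A[4] 4 -> -15
Changed element was NOT the old max.
  New max = max(old_max, new_val) = max(41, -15) = 41

Answer: 41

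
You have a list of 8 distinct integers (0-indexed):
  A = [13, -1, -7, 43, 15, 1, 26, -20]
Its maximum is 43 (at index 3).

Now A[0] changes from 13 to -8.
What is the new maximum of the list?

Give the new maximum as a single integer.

Answer: 43

Derivation:
Old max = 43 (at index 3)
Change: A[0] 13 -> -8
Changed element was NOT the old max.
  New max = max(old_max, new_val) = max(43, -8) = 43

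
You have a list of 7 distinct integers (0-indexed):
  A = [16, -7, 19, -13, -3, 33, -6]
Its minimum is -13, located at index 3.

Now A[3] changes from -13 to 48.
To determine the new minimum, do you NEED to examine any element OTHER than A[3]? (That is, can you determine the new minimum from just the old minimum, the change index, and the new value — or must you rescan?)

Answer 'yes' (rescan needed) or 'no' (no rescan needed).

Answer: yes

Derivation:
Old min = -13 at index 3
Change at index 3: -13 -> 48
Index 3 WAS the min and new value 48 > old min -13. Must rescan other elements to find the new min.
Needs rescan: yes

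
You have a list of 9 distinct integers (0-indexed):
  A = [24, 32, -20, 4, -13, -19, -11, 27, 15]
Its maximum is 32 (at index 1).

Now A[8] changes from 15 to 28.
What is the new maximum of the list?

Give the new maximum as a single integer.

Answer: 32

Derivation:
Old max = 32 (at index 1)
Change: A[8] 15 -> 28
Changed element was NOT the old max.
  New max = max(old_max, new_val) = max(32, 28) = 32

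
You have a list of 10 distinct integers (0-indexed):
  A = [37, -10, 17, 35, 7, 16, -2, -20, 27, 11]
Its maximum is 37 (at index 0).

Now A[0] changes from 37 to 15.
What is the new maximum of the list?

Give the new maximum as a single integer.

Answer: 35

Derivation:
Old max = 37 (at index 0)
Change: A[0] 37 -> 15
Changed element WAS the max -> may need rescan.
  Max of remaining elements: 35
  New max = max(15, 35) = 35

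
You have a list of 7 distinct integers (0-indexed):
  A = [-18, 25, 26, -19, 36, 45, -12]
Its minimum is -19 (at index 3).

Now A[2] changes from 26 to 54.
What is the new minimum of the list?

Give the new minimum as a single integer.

Old min = -19 (at index 3)
Change: A[2] 26 -> 54
Changed element was NOT the old min.
  New min = min(old_min, new_val) = min(-19, 54) = -19

Answer: -19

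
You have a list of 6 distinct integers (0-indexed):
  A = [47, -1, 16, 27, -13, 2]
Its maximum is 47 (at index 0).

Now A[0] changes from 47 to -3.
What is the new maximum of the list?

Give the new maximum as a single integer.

Answer: 27

Derivation:
Old max = 47 (at index 0)
Change: A[0] 47 -> -3
Changed element WAS the max -> may need rescan.
  Max of remaining elements: 27
  New max = max(-3, 27) = 27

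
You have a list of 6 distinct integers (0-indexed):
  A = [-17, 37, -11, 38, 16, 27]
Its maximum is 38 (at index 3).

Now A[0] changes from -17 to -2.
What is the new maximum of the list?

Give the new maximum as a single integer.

Old max = 38 (at index 3)
Change: A[0] -17 -> -2
Changed element was NOT the old max.
  New max = max(old_max, new_val) = max(38, -2) = 38

Answer: 38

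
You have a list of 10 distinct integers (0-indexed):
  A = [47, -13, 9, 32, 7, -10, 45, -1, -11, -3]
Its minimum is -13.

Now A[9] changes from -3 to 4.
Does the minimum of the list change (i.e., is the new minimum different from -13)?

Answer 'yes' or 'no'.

Old min = -13
Change: A[9] -3 -> 4
Changed element was NOT the min; min changes only if 4 < -13.
New min = -13; changed? no

Answer: no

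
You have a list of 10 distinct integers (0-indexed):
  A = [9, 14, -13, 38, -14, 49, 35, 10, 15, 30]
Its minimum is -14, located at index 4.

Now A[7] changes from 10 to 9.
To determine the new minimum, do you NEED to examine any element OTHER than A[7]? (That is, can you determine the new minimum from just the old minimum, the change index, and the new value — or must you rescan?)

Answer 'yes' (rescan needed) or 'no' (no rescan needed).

Answer: no

Derivation:
Old min = -14 at index 4
Change at index 7: 10 -> 9
Index 7 was NOT the min. New min = min(-14, 9). No rescan of other elements needed.
Needs rescan: no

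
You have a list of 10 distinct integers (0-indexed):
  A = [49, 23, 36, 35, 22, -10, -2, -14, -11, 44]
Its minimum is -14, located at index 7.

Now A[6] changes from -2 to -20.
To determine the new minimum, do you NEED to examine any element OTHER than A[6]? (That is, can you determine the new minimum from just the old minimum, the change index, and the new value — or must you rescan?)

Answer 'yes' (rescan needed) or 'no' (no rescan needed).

Old min = -14 at index 7
Change at index 6: -2 -> -20
Index 6 was NOT the min. New min = min(-14, -20). No rescan of other elements needed.
Needs rescan: no

Answer: no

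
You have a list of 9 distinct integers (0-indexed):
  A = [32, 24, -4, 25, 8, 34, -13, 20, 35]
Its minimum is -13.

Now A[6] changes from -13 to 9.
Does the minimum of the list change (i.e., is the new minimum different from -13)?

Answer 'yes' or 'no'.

Answer: yes

Derivation:
Old min = -13
Change: A[6] -13 -> 9
Changed element was the min; new min must be rechecked.
New min = -4; changed? yes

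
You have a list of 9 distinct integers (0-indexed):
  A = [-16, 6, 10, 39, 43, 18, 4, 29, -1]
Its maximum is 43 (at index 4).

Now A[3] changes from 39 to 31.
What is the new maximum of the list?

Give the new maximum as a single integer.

Answer: 43

Derivation:
Old max = 43 (at index 4)
Change: A[3] 39 -> 31
Changed element was NOT the old max.
  New max = max(old_max, new_val) = max(43, 31) = 43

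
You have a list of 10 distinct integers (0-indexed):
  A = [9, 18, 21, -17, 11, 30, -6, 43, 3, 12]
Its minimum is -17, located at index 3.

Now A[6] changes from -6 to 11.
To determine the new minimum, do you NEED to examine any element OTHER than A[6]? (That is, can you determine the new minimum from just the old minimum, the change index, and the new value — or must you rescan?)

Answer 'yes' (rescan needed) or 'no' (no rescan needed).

Old min = -17 at index 3
Change at index 6: -6 -> 11
Index 6 was NOT the min. New min = min(-17, 11). No rescan of other elements needed.
Needs rescan: no

Answer: no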